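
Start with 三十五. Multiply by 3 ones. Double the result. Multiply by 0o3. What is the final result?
Convert 三十五 (Chinese numeral) → 3×10 + 5 = 35 (decimal)
Start: 35
Convert 3 ones (place-value notation) → 3 (decimal)
35 × 3 = 105
105 × 2 = 210
Convert 0o3 (octal) → 3 (decimal)
210 × 3 = 630
630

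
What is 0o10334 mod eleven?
Convert 0o10334 (octal) → 1×4096 + 3×64 + 3×8 + 4 = 4316 (decimal)
Convert eleven (English words) → 11 (decimal)
Compute 4316 mod 11 = 4
4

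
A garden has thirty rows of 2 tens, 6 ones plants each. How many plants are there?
Convert 2 tens, 6 ones (place-value notation) → 2×10 + 6 = 26 (decimal)
Convert thirty (English words) → 30 (decimal)
Compute 26 × 30 = 780
780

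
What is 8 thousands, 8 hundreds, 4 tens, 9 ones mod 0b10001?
Convert 8 thousands, 8 hundreds, 4 tens, 9 ones (place-value notation) → 8×1000 + 8×100 + 4×10 + 9 = 8849 (decimal)
Convert 0b10001 (binary) → 16 + 1 = 17 (decimal)
Compute 8849 mod 17 = 9
9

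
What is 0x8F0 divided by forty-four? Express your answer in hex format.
Convert 0x8F0 (hexadecimal) → 8×256 + 15×16 = 2288 (decimal)
Convert forty-four (English words) → 44 (decimal)
Compute 2288 ÷ 44 = 52
Convert 52 (decimal) → 52 = 3×16 + 4 → 0x34 (hexadecimal)
0x34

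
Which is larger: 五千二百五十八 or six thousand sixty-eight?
Convert 五千二百五十八 (Chinese numeral) → 5×1000 + 2×100 + 5×10 + 8 = 5258 (decimal)
Convert six thousand sixty-eight (English words) → 6×1000 + 68 = 6068 (decimal)
Compare 5258 vs 6068: larger = 6068
6068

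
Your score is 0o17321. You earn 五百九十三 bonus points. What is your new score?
Convert 0o17321 (octal) → 1×4096 + 7×512 + 3×64 + 2×8 + 1 = 7889 (decimal)
Convert 五百九十三 (Chinese numeral) → 5×100 + 9×10 + 3 = 593 (decimal)
Compute 7889 + 593 = 8482
8482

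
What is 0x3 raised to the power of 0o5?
Convert 0x3 (hexadecimal) → 3 (decimal)
Convert 0o5 (octal) → 5 (decimal)
Compute 3 ^ 5 = 243
243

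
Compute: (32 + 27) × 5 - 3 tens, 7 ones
Convert 3 tens, 7 ones (place-value notation) → 3×10 + 7 = 37 (decimal)
Expression in decimal: (32 + 27) × 5 - 37
Parentheses first: 32 + 27 = 59
Multiply: 59 × 5 = 295
Subtract: 295 - 37 = 258
258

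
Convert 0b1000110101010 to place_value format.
Convert 0b1000110101010 (binary) → 4096 + 256 + 128 + 32 + 8 + 2 = 4522 (decimal)
Convert 4522 (decimal) → 4522 = 4×1000 + 5×100 + 2×10 + 2 → 4 thousands, 5 hundreds, 2 tens, 2 ones (place-value notation)
4 thousands, 5 hundreds, 2 tens, 2 ones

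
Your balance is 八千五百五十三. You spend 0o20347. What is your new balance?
Convert 八千五百五十三 (Chinese numeral) → 8×1000 + 5×100 + 5×10 + 3 = 8553 (decimal)
Convert 0o20347 (octal) → 2×4096 + 3×64 + 4×8 + 7 = 8423 (decimal)
Compute 8553 - 8423 = 130
130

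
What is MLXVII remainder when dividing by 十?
Convert MLXVII (Roman numeral) → 1000 + 50 + 10 + 5 + 1 + 1 = 1067 (decimal)
Convert 十 (Chinese numeral) → 1×10 = 10 (decimal)
Compute 1067 mod 10 = 7
7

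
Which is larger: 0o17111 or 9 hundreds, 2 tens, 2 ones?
Convert 0o17111 (octal) → 1×4096 + 7×512 + 1×64 + 1×8 + 1 = 7753 (decimal)
Convert 9 hundreds, 2 tens, 2 ones (place-value notation) → 9×100 + 2×10 + 2 = 922 (decimal)
Compare 7753 vs 922: larger = 7753
7753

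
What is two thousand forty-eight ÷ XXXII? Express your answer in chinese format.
Convert two thousand forty-eight (English words) → 2×1000 + 48 = 2048 (decimal)
Convert XXXII (Roman numeral) → 10 + 10 + 10 + 1 + 1 = 32 (decimal)
Compute 2048 ÷ 32 = 64
Convert 64 (decimal) → 64 = 6×10 + 4 → 六十四 (Chinese numeral)
六十四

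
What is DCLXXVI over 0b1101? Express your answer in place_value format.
Convert DCLXXVI (Roman numeral) → 500 + 100 + 50 + 10 + 10 + 5 + 1 = 676 (decimal)
Convert 0b1101 (binary) → 8 + 4 + 1 = 13 (decimal)
Compute 676 ÷ 13 = 52
Convert 52 (decimal) → 52 = 5×10 + 2 → 5 tens, 2 ones (place-value notation)
5 tens, 2 ones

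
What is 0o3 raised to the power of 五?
Convert 0o3 (octal) → 3 (decimal)
Convert 五 (Chinese numeral) → 5 (decimal)
Compute 3 ^ 5 = 243
243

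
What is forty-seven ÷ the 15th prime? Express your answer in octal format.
Convert forty-seven (English words) → 47 (decimal)
Convert the 15th prime (prime index) → 47 (decimal)
Compute 47 ÷ 47 = 1
Convert 1 (decimal) → 0o1 (octal)
0o1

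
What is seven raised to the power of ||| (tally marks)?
Convert seven (English words) → 7 (decimal)
Convert ||| (tally marks) → 3 (decimal)
Compute 7 ^ 3 = 343
343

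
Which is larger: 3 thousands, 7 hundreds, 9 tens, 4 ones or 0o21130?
Convert 3 thousands, 7 hundreds, 9 tens, 4 ones (place-value notation) → 3×1000 + 7×100 + 9×10 + 4 = 3794 (decimal)
Convert 0o21130 (octal) → 2×4096 + 1×512 + 1×64 + 3×8 = 8792 (decimal)
Compare 3794 vs 8792: larger = 8792
8792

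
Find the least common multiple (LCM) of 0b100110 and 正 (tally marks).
Convert 0b100110 (binary) → 32 + 4 + 2 = 38 (decimal)
Convert 正 (tally marks) → 5 (decimal)
Compute lcm(38, 5) = 190
190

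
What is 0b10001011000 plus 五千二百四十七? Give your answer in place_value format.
Convert 0b10001011000 (binary) → 1024 + 64 + 16 + 8 = 1112 (decimal)
Convert 五千二百四十七 (Chinese numeral) → 5×1000 + 2×100 + 4×10 + 7 = 5247 (decimal)
Compute 1112 + 5247 = 6359
Convert 6359 (decimal) → 6359 = 6×1000 + 3×100 + 5×10 + 9 → 6 thousands, 3 hundreds, 5 tens, 9 ones (place-value notation)
6 thousands, 3 hundreds, 5 tens, 9 ones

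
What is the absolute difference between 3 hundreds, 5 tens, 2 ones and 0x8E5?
Convert 3 hundreds, 5 tens, 2 ones (place-value notation) → 3×100 + 5×10 + 2 = 352 (decimal)
Convert 0x8E5 (hexadecimal) → 8×256 + 14×16 + 5 = 2277 (decimal)
Compute |352 - 2277| = 1925
1925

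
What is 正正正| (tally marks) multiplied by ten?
Convert 正正正| (tally marks) → 5 + 5 + 5 + 1 = 16 (decimal)
Convert ten (English words) → 10 (decimal)
Compute 16 × 10 = 160
160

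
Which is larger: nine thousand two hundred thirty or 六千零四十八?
Convert nine thousand two hundred thirty (English words) → 9×1000 + 2×100 + 30 = 9230 (decimal)
Convert 六千零四十八 (Chinese numeral) → 6×1000 + 4×10 + 8 = 6048 (decimal)
Compare 9230 vs 6048: larger = 9230
9230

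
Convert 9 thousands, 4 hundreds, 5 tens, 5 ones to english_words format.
Convert 9 thousands, 4 hundreds, 5 tens, 5 ones (place-value notation) → 9×1000 + 4×100 + 5×10 + 5 = 9455 (decimal)
Convert 9455 (decimal) → 9455 = 9×1000 + 4×100 + 55 → nine thousand four hundred fifty-five (English words)
nine thousand four hundred fifty-five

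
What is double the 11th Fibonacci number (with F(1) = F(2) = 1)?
The 11th Fibonacci number (with F(1) = F(2) = 1): 1, 1, 2, 3, 5, 8, 13, 21, 34, 55, 89 → 89
Compute 89 × 2 = 178
178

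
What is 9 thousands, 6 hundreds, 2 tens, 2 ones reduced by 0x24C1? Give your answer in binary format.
Convert 9 thousands, 6 hundreds, 2 tens, 2 ones (place-value notation) → 9×1000 + 6×100 + 2×10 + 2 = 9622 (decimal)
Convert 0x24C1 (hexadecimal) → 2×4096 + 4×256 + 12×16 + 1 = 9409 (decimal)
Compute 9622 - 9409 = 213
Convert 213 (decimal) → 213 = 128 + 64 + 16 + 4 + 1 → 0b11010101 (binary)
0b11010101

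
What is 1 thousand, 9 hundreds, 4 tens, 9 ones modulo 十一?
Convert 1 thousand, 9 hundreds, 4 tens, 9 ones (place-value notation) → 1×1000 + 9×100 + 4×10 + 9 = 1949 (decimal)
Convert 十一 (Chinese numeral) → 1×10 + 1 = 11 (decimal)
Compute 1949 mod 11 = 2
2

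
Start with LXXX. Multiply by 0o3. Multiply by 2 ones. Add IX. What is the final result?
Convert LXXX (Roman numeral) → 50 + 10 + 10 + 10 = 80 (decimal)
Start: 80
Convert 0o3 (octal) → 3 (decimal)
80 × 3 = 240
Convert 2 ones (place-value notation) → 2 (decimal)
240 × 2 = 480
Convert IX (Roman numeral) → 9 (decimal)
480 + 9 = 489
489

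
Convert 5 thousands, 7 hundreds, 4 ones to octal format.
Convert 5 thousands, 7 hundreds, 4 ones (place-value notation) → 5×1000 + 7×100 + 4 = 5704 (decimal)
Convert 5704 (decimal) → 5704 = 1×4096 + 3×512 + 1×64 + 1×8 → 0o13110 (octal)
0o13110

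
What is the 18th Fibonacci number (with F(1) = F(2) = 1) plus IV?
The 18th Fibonacci number (with F(1) = F(2) = 1) = 2584
Convert IV (Roman numeral) → 4 (decimal)
Compute 2584 + 4 = 2588
2588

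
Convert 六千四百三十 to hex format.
Convert 六千四百三十 (Chinese numeral) → 6×1000 + 4×100 + 3×10 = 6430 (decimal)
Convert 6430 (decimal) → 6430 = 1×4096 + 9×256 + 1×16 + 14 → 0x191E (hexadecimal)
0x191E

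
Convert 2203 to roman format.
Convert 2203 (decimal) → 2203 = 1000 + 1000 + 100 + 100 + 1 + 1 + 1 → MMCCIII (Roman numeral)
MMCCIII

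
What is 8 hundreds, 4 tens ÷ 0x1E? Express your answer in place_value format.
Convert 8 hundreds, 4 tens (place-value notation) → 8×100 + 4×10 = 840 (decimal)
Convert 0x1E (hexadecimal) → 1×16 + 14 = 30 (decimal)
Compute 840 ÷ 30 = 28
Convert 28 (decimal) → 28 = 2×10 + 8 → 2 tens, 8 ones (place-value notation)
2 tens, 8 ones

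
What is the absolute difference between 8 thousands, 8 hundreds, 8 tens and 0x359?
Convert 8 thousands, 8 hundreds, 8 tens (place-value notation) → 8×1000 + 8×100 + 8×10 = 8880 (decimal)
Convert 0x359 (hexadecimal) → 3×256 + 5×16 + 9 = 857 (decimal)
Compute |8880 - 857| = 8023
8023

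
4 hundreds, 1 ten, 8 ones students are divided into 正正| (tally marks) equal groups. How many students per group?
Convert 4 hundreds, 1 ten, 8 ones (place-value notation) → 4×100 + 1×10 + 8 = 418 (decimal)
Convert 正正| (tally marks) → 5 + 5 + 1 = 11 (decimal)
Compute 418 ÷ 11 = 38
38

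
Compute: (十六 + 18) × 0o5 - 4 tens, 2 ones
Convert 十六 (Chinese numeral) → 1×10 + 6 = 16 (decimal)
Convert 0o5 (octal) → 5 (decimal)
Convert 4 tens, 2 ones (place-value notation) → 4×10 + 2 = 42 (decimal)
Expression in decimal: (16 + 18) × 5 - 42
Parentheses first: 16 + 18 = 34
Multiply: 34 × 5 = 170
Subtract: 170 - 42 = 128
128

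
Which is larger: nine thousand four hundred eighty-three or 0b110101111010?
Convert nine thousand four hundred eighty-three (English words) → 9×1000 + 4×100 + 83 = 9483 (decimal)
Convert 0b110101111010 (binary) → 2048 + 1024 + 256 + 64 + 32 + 16 + 8 + 2 = 3450 (decimal)
Compare 9483 vs 3450: larger = 9483
9483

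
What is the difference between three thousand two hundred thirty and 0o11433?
Convert three thousand two hundred thirty (English words) → 3×1000 + 2×100 + 30 = 3230 (decimal)
Convert 0o11433 (octal) → 1×4096 + 1×512 + 4×64 + 3×8 + 3 = 4891 (decimal)
Difference: |3230 - 4891| = 1661
1661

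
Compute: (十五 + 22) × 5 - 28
Convert 十五 (Chinese numeral) → 1×10 + 5 = 15 (decimal)
Expression in decimal: (15 + 22) × 5 - 28
Parentheses first: 15 + 22 = 37
Multiply: 37 × 5 = 185
Subtract: 185 - 28 = 157
157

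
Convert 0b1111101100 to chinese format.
Convert 0b1111101100 (binary) → 512 + 256 + 128 + 64 + 32 + 8 + 4 = 1004 (decimal)
Convert 1004 (decimal) → 1004 = 1×1000 + 4 → 一千零四 (Chinese numeral)
一千零四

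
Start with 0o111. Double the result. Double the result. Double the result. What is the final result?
Convert 0o111 (octal) → 1×64 + 1×8 + 1 = 73 (decimal)
Start: 73
73 × 2 = 146
146 × 2 = 292
292 × 2 = 584
584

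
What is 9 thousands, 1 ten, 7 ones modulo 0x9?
Convert 9 thousands, 1 ten, 7 ones (place-value notation) → 9×1000 + 1×10 + 7 = 9017 (decimal)
Convert 0x9 (hexadecimal) → 9 (decimal)
Compute 9017 mod 9 = 8
8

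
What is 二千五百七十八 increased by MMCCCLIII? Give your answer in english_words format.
Convert 二千五百七十八 (Chinese numeral) → 2×1000 + 5×100 + 7×10 + 8 = 2578 (decimal)
Convert MMCCCLIII (Roman numeral) → 1000 + 1000 + 100 + 100 + 100 + 50 + 1 + 1 + 1 = 2353 (decimal)
Compute 2578 + 2353 = 4931
Convert 4931 (decimal) → 4931 = 4×1000 + 9×100 + 31 → four thousand nine hundred thirty-one (English words)
four thousand nine hundred thirty-one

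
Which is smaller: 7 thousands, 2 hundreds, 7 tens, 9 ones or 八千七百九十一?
Convert 7 thousands, 2 hundreds, 7 tens, 9 ones (place-value notation) → 7×1000 + 2×100 + 7×10 + 9 = 7279 (decimal)
Convert 八千七百九十一 (Chinese numeral) → 8×1000 + 7×100 + 9×10 + 1 = 8791 (decimal)
Compare 7279 vs 8791: smaller = 7279
7279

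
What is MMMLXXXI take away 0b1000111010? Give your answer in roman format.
Convert MMMLXXXI (Roman numeral) → 1000 + 1000 + 1000 + 50 + 10 + 10 + 10 + 1 = 3081 (decimal)
Convert 0b1000111010 (binary) → 512 + 32 + 16 + 8 + 2 = 570 (decimal)
Compute 3081 - 570 = 2511
Convert 2511 (decimal) → 2511 = 1000 + 1000 + 500 + 10 + 1 → MMDXI (Roman numeral)
MMDXI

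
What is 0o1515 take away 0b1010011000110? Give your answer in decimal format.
Convert 0o1515 (octal) → 1×512 + 5×64 + 1×8 + 5 = 845 (decimal)
Convert 0b1010011000110 (binary) → 4096 + 1024 + 128 + 64 + 4 + 2 = 5318 (decimal)
Compute 845 - 5318 = -4473
-4473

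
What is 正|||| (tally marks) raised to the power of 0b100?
Convert 正|||| (tally marks) → 5 + 4 = 9 (decimal)
Convert 0b100 (binary) → 4 (decimal)
Compute 9 ^ 4 = 6561
6561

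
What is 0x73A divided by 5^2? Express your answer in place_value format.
Convert 0x73A (hexadecimal) → 7×256 + 3×16 + 10 = 1850 (decimal)
Convert 5^2 (power) → 25 (decimal)
Compute 1850 ÷ 25 = 74
Convert 74 (decimal) → 74 = 7×10 + 4 → 7 tens, 4 ones (place-value notation)
7 tens, 4 ones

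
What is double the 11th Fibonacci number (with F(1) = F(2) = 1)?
The 11th Fibonacci number (with F(1) = F(2) = 1): 1, 1, 2, 3, 5, 8, 13, 21, 34, 55, 89 → 89
Compute 89 × 2 = 178
178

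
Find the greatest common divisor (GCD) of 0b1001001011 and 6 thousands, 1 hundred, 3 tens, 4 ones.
Convert 0b1001001011 (binary) → 512 + 64 + 8 + 2 + 1 = 587 (decimal)
Convert 6 thousands, 1 hundred, 3 tens, 4 ones (place-value notation) → 6×1000 + 1×100 + 3×10 + 4 = 6134 (decimal)
Compute gcd(587, 6134) = 1
1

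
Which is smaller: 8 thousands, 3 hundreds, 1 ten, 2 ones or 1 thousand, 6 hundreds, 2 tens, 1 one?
Convert 8 thousands, 3 hundreds, 1 ten, 2 ones (place-value notation) → 8×1000 + 3×100 + 1×10 + 2 = 8312 (decimal)
Convert 1 thousand, 6 hundreds, 2 tens, 1 one (place-value notation) → 1×1000 + 6×100 + 2×10 + 1 = 1621 (decimal)
Compare 8312 vs 1621: smaller = 1621
1621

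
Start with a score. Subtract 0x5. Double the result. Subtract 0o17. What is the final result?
Convert a score (colloquial) → 20 (decimal)
Start: 20
Convert 0x5 (hexadecimal) → 5 (decimal)
20 - 5 = 15
15 × 2 = 30
Convert 0o17 (octal) → 1×8 + 7 = 15 (decimal)
30 - 15 = 15
15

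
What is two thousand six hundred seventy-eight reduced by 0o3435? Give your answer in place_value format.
Convert two thousand six hundred seventy-eight (English words) → 2×1000 + 6×100 + 78 = 2678 (decimal)
Convert 0o3435 (octal) → 3×512 + 4×64 + 3×8 + 5 = 1821 (decimal)
Compute 2678 - 1821 = 857
Convert 857 (decimal) → 857 = 8×100 + 5×10 + 7 → 8 hundreds, 5 tens, 7 ones (place-value notation)
8 hundreds, 5 tens, 7 ones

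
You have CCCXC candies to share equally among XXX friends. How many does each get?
Convert CCCXC (Roman numeral) → 100 + 100 + 100 + 90 = 390 (decimal)
Convert XXX (Roman numeral) → 10 + 10 + 10 = 30 (decimal)
Compute 390 ÷ 30 = 13
13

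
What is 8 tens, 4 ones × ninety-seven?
Convert 8 tens, 4 ones (place-value notation) → 8×10 + 4 = 84 (decimal)
Convert ninety-seven (English words) → 97 (decimal)
Compute 84 × 97 = 8148
8148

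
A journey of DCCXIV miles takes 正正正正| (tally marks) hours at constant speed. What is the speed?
Convert DCCXIV (Roman numeral) → 500 + 100 + 100 + 10 + 4 = 714 (decimal)
Convert 正正正正| (tally marks) → 5 + 5 + 5 + 5 + 1 = 21 (decimal)
Compute 714 ÷ 21 = 34
34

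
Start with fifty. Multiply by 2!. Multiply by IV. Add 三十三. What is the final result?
Convert fifty (English words) → 50 (decimal)
Start: 50
Convert 2! (factorial) → 2 (decimal)
50 × 2 = 100
Convert IV (Roman numeral) → 4 (decimal)
100 × 4 = 400
Convert 三十三 (Chinese numeral) → 3×10 + 3 = 33 (decimal)
400 + 33 = 433
433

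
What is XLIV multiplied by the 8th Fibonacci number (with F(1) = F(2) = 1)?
Convert XLIV (Roman numeral) → 40 + 4 = 44 (decimal)
Convert the 8th Fibonacci number (with F(1) = F(2) = 1) (Fibonacci index) → 1, 1, 2, 3, 5, 8, 13, 21 → 21 (decimal)
Compute 44 × 21 = 924
924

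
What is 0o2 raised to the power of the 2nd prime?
Convert 0o2 (octal) → 2 (decimal)
Convert the 2nd prime (prime index) → 3 (decimal)
Compute 2 ^ 3 = 8
8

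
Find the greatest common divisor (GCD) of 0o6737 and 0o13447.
Convert 0o6737 (octal) → 6×512 + 7×64 + 3×8 + 7 = 3551 (decimal)
Convert 0o13447 (octal) → 1×4096 + 3×512 + 4×64 + 4×8 + 7 = 5927 (decimal)
Compute gcd(3551, 5927) = 1
1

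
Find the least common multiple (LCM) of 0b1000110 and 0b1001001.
Convert 0b1000110 (binary) → 64 + 4 + 2 = 70 (decimal)
Convert 0b1001001 (binary) → 64 + 8 + 1 = 73 (decimal)
Compute lcm(70, 73) = 5110
5110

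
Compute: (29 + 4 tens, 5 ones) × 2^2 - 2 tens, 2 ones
Convert 4 tens, 5 ones (place-value notation) → 4×10 + 5 = 45 (decimal)
Convert 2^2 (power) → 4 (decimal)
Convert 2 tens, 2 ones (place-value notation) → 2×10 + 2 = 22 (decimal)
Expression in decimal: (29 + 45) × 4 - 22
Parentheses first: 29 + 45 = 74
Multiply: 74 × 4 = 296
Subtract: 296 - 22 = 274
274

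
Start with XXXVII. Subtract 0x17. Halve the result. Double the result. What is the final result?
Convert XXXVII (Roman numeral) → 10 + 10 + 10 + 5 + 1 + 1 = 37 (decimal)
Start: 37
Convert 0x17 (hexadecimal) → 1×16 + 7 = 23 (decimal)
37 - 23 = 14
14 ÷ 2 = 7
7 × 2 = 14
14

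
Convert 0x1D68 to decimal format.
Convert 0x1D68 (hexadecimal) → 1×4096 + 13×256 + 6×16 + 8 = 7528 (decimal)
7528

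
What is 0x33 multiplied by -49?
Convert 0x33 (hexadecimal) → 3×16 + 3 = 51 (decimal)
Compute 51 × -49 = -2499
-2499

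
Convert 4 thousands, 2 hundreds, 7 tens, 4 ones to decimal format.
Convert 4 thousands, 2 hundreds, 7 tens, 4 ones (place-value notation) → 4×1000 + 2×100 + 7×10 + 4 = 4274 (decimal)
4274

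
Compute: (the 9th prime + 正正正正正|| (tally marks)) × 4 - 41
Convert the 9th prime (prime index) → 23 (decimal)
Convert 正正正正正|| (tally marks) → 5 + 5 + 5 + 5 + 5 + 2 = 27 (decimal)
Expression in decimal: (23 + 27) × 4 - 41
Parentheses first: 23 + 27 = 50
Multiply: 50 × 4 = 200
Subtract: 200 - 41 = 159
159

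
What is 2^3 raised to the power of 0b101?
Convert 2^3 (power) → 8 (decimal)
Convert 0b101 (binary) → 4 + 1 = 5 (decimal)
Compute 8 ^ 5 = 32768
32768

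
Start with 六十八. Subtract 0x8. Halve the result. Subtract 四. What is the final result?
Convert 六十八 (Chinese numeral) → 6×10 + 8 = 68 (decimal)
Start: 68
Convert 0x8 (hexadecimal) → 8 (decimal)
68 - 8 = 60
60 ÷ 2 = 30
Convert 四 (Chinese numeral) → 4 (decimal)
30 - 4 = 26
26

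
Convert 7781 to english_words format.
Convert 7781 (decimal) → 7781 = 7×1000 + 7×100 + 81 → seven thousand seven hundred eighty-one (English words)
seven thousand seven hundred eighty-one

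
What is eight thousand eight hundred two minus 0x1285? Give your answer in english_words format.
Convert eight thousand eight hundred two (English words) → 8×1000 + 8×100 + 2 = 8802 (decimal)
Convert 0x1285 (hexadecimal) → 1×4096 + 2×256 + 8×16 + 5 = 4741 (decimal)
Compute 8802 - 4741 = 4061
Convert 4061 (decimal) → 4061 = 4×1000 + 61 → four thousand sixty-one (English words)
four thousand sixty-one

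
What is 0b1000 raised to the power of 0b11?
Convert 0b1000 (binary) → 8 (decimal)
Convert 0b11 (binary) → 2 + 1 = 3 (decimal)
Compute 8 ^ 3 = 512
512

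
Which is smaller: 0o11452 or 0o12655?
Convert 0o11452 (octal) → 1×4096 + 1×512 + 4×64 + 5×8 + 2 = 4906 (decimal)
Convert 0o12655 (octal) → 1×4096 + 2×512 + 6×64 + 5×8 + 5 = 5549 (decimal)
Compare 4906 vs 5549: smaller = 4906
4906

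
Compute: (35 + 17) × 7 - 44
Parentheses first: 35 + 17 = 52
Multiply: 52 × 7 = 364
Subtract: 364 - 44 = 320
320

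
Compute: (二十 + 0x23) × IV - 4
Convert 二十 (Chinese numeral) → 2×10 = 20 (decimal)
Convert 0x23 (hexadecimal) → 2×16 + 3 = 35 (decimal)
Convert IV (Roman numeral) → 4 (decimal)
Expression in decimal: (20 + 35) × 4 - 4
Parentheses first: 20 + 35 = 55
Multiply: 55 × 4 = 220
Subtract: 220 - 4 = 216
216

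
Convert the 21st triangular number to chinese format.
Convert the 21st triangular number (triangular index) → 21×22/2 = 231 (decimal)
Convert 231 (decimal) → 231 = 2×100 + 3×10 + 1 → 二百三十一 (Chinese numeral)
二百三十一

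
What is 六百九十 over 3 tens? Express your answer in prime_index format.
Convert 六百九十 (Chinese numeral) → 6×100 + 9×10 = 690 (decimal)
Convert 3 tens (place-value notation) → 3×10 = 30 (decimal)
Compute 690 ÷ 30 = 23
Convert 23 (decimal) → the 9th prime (prime index)
the 9th prime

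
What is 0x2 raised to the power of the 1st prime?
Convert 0x2 (hexadecimal) → 2 (decimal)
Convert the 1st prime (prime index) → 2 (decimal)
Compute 2 ^ 2 = 4
4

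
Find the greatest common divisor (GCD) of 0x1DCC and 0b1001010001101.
Convert 0x1DCC (hexadecimal) → 1×4096 + 13×256 + 12×16 + 12 = 7628 (decimal)
Convert 0b1001010001101 (binary) → 4096 + 512 + 128 + 8 + 4 + 1 = 4749 (decimal)
Compute gcd(7628, 4749) = 1
1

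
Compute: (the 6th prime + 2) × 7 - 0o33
Convert the 6th prime (prime index) → 13 (decimal)
Convert 0o33 (octal) → 3×8 + 3 = 27 (decimal)
Expression in decimal: (13 + 2) × 7 - 27
Parentheses first: 13 + 2 = 15
Multiply: 15 × 7 = 105
Subtract: 105 - 27 = 78
78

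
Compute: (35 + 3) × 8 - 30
Parentheses first: 35 + 3 = 38
Multiply: 38 × 8 = 304
Subtract: 304 - 30 = 274
274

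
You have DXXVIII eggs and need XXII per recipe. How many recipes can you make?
Convert DXXVIII (Roman numeral) → 500 + 10 + 10 + 5 + 1 + 1 + 1 = 528 (decimal)
Convert XXII (Roman numeral) → 10 + 10 + 1 + 1 = 22 (decimal)
Compute 528 ÷ 22 = 24
24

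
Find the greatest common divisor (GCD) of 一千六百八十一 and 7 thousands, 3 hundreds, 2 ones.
Convert 一千六百八十一 (Chinese numeral) → 1×1000 + 6×100 + 8×10 + 1 = 1681 (decimal)
Convert 7 thousands, 3 hundreds, 2 ones (place-value notation) → 7×1000 + 3×100 + 2 = 7302 (decimal)
Compute gcd(1681, 7302) = 1
1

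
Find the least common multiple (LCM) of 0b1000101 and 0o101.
Convert 0b1000101 (binary) → 64 + 4 + 1 = 69 (decimal)
Convert 0o101 (octal) → 1×64 + 1 = 65 (decimal)
Compute lcm(69, 65) = 4485
4485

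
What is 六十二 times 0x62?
Convert 六十二 (Chinese numeral) → 6×10 + 2 = 62 (decimal)
Convert 0x62 (hexadecimal) → 6×16 + 2 = 98 (decimal)
Compute 62 × 98 = 6076
6076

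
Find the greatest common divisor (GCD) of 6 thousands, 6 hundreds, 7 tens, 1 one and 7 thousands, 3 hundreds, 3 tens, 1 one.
Convert 6 thousands, 6 hundreds, 7 tens, 1 one (place-value notation) → 6×1000 + 6×100 + 7×10 + 1 = 6671 (decimal)
Convert 7 thousands, 3 hundreds, 3 tens, 1 one (place-value notation) → 7×1000 + 3×100 + 3×10 + 1 = 7331 (decimal)
Compute gcd(6671, 7331) = 1
1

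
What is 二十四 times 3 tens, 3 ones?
Convert 二十四 (Chinese numeral) → 2×10 + 4 = 24 (decimal)
Convert 3 tens, 3 ones (place-value notation) → 3×10 + 3 = 33 (decimal)
Compute 24 × 33 = 792
792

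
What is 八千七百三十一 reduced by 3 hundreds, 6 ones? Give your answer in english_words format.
Convert 八千七百三十一 (Chinese numeral) → 8×1000 + 7×100 + 3×10 + 1 = 8731 (decimal)
Convert 3 hundreds, 6 ones (place-value notation) → 3×100 + 6 = 306 (decimal)
Compute 8731 - 306 = 8425
Convert 8425 (decimal) → 8425 = 8×1000 + 4×100 + 25 → eight thousand four hundred twenty-five (English words)
eight thousand four hundred twenty-five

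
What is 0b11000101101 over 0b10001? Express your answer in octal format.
Convert 0b11000101101 (binary) → 1024 + 512 + 32 + 8 + 4 + 1 = 1581 (decimal)
Convert 0b10001 (binary) → 16 + 1 = 17 (decimal)
Compute 1581 ÷ 17 = 93
Convert 93 (decimal) → 93 = 1×64 + 3×8 + 5 → 0o135 (octal)
0o135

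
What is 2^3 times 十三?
Convert 2^3 (power) → 8 (decimal)
Convert 十三 (Chinese numeral) → 1×10 + 3 = 13 (decimal)
Compute 8 × 13 = 104
104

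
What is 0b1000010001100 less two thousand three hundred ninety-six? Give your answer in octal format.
Convert 0b1000010001100 (binary) → 4096 + 128 + 8 + 4 = 4236 (decimal)
Convert two thousand three hundred ninety-six (English words) → 2×1000 + 3×100 + 96 = 2396 (decimal)
Compute 4236 - 2396 = 1840
Convert 1840 (decimal) → 1840 = 3×512 + 4×64 + 6×8 → 0o3460 (octal)
0o3460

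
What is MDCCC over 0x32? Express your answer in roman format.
Convert MDCCC (Roman numeral) → 1000 + 500 + 100 + 100 + 100 = 1800 (decimal)
Convert 0x32 (hexadecimal) → 3×16 + 2 = 50 (decimal)
Compute 1800 ÷ 50 = 36
Convert 36 (decimal) → 36 = 10 + 10 + 10 + 5 + 1 → XXXVI (Roman numeral)
XXXVI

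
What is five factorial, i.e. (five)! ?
Convert five (English words) → 5 (decimal)
Compute 5! = 120
120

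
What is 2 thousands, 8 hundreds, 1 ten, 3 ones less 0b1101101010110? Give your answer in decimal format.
Convert 2 thousands, 8 hundreds, 1 ten, 3 ones (place-value notation) → 2×1000 + 8×100 + 1×10 + 3 = 2813 (decimal)
Convert 0b1101101010110 (binary) → 4096 + 2048 + 512 + 256 + 64 + 16 + 4 + 2 = 6998 (decimal)
Compute 2813 - 6998 = -4185
-4185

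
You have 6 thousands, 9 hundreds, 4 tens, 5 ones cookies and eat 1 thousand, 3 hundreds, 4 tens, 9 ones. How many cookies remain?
Convert 6 thousands, 9 hundreds, 4 tens, 5 ones (place-value notation) → 6×1000 + 9×100 + 4×10 + 5 = 6945 (decimal)
Convert 1 thousand, 3 hundreds, 4 tens, 9 ones (place-value notation) → 1×1000 + 3×100 + 4×10 + 9 = 1349 (decimal)
Compute 6945 - 1349 = 5596
5596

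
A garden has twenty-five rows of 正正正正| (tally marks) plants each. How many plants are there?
Convert 正正正正| (tally marks) → 5 + 5 + 5 + 5 + 1 = 21 (decimal)
Convert twenty-five (English words) → 25 (decimal)
Compute 21 × 25 = 525
525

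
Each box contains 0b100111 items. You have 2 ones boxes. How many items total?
Convert 0b100111 (binary) → 32 + 4 + 2 + 1 = 39 (decimal)
Convert 2 ones (place-value notation) → 2 (decimal)
Compute 39 × 2 = 78
78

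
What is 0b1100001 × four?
Convert 0b1100001 (binary) → 64 + 32 + 1 = 97 (decimal)
Convert four (English words) → 4 (decimal)
Compute 97 × 4 = 388
388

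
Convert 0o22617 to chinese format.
Convert 0o22617 (octal) → 2×4096 + 2×512 + 6×64 + 1×8 + 7 = 9615 (decimal)
Convert 9615 (decimal) → 9615 = 9×1000 + 6×100 + 1×10 + 5 → 九千六百一十五 (Chinese numeral)
九千六百一十五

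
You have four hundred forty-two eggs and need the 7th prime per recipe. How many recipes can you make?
Convert four hundred forty-two (English words) → 4×100 + 42 = 442 (decimal)
Convert the 7th prime (prime index) → 17 (decimal)
Compute 442 ÷ 17 = 26
26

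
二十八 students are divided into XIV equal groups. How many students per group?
Convert 二十八 (Chinese numeral) → 2×10 + 8 = 28 (decimal)
Convert XIV (Roman numeral) → 10 + 4 = 14 (decimal)
Compute 28 ÷ 14 = 2
2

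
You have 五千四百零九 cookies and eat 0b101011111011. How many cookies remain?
Convert 五千四百零九 (Chinese numeral) → 5×1000 + 4×100 + 9 = 5409 (decimal)
Convert 0b101011111011 (binary) → 2048 + 512 + 128 + 64 + 32 + 16 + 8 + 2 + 1 = 2811 (decimal)
Compute 5409 - 2811 = 2598
2598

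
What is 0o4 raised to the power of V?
Convert 0o4 (octal) → 4 (decimal)
Convert V (Roman numeral) → 5 (decimal)
Compute 4 ^ 5 = 1024
1024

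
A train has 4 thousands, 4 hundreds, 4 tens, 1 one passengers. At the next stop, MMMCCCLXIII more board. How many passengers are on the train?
Convert 4 thousands, 4 hundreds, 4 tens, 1 one (place-value notation) → 4×1000 + 4×100 + 4×10 + 1 = 4441 (decimal)
Convert MMMCCCLXIII (Roman numeral) → 1000 + 1000 + 1000 + 100 + 100 + 100 + 50 + 10 + 1 + 1 + 1 = 3363 (decimal)
Compute 4441 + 3363 = 7804
7804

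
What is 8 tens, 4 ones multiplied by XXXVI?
Convert 8 tens, 4 ones (place-value notation) → 8×10 + 4 = 84 (decimal)
Convert XXXVI (Roman numeral) → 10 + 10 + 10 + 5 + 1 = 36 (decimal)
Compute 84 × 36 = 3024
3024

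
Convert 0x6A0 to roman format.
Convert 0x6A0 (hexadecimal) → 6×256 + 10×16 = 1696 (decimal)
Convert 1696 (decimal) → 1696 = 1000 + 500 + 100 + 90 + 5 + 1 → MDCXCVI (Roman numeral)
MDCXCVI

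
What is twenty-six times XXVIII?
Convert twenty-six (English words) → 26 (decimal)
Convert XXVIII (Roman numeral) → 10 + 10 + 5 + 1 + 1 + 1 = 28 (decimal)
Compute 26 × 28 = 728
728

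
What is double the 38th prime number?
The 38th prime number = 163
Compute 163 × 2 = 326
326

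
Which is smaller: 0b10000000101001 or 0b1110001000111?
Convert 0b10000000101001 (binary) → 8192 + 32 + 8 + 1 = 8233 (decimal)
Convert 0b1110001000111 (binary) → 4096 + 2048 + 1024 + 64 + 4 + 2 + 1 = 7239 (decimal)
Compare 8233 vs 7239: smaller = 7239
7239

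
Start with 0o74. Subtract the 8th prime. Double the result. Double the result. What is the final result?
Convert 0o74 (octal) → 7×8 + 4 = 60 (decimal)
Start: 60
Convert the 8th prime (prime index) → 19 (decimal)
60 - 19 = 41
41 × 2 = 82
82 × 2 = 164
164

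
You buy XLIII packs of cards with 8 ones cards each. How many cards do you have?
Convert 8 ones (place-value notation) → 8 (decimal)
Convert XLIII (Roman numeral) → 40 + 1 + 1 + 1 = 43 (decimal)
Compute 8 × 43 = 344
344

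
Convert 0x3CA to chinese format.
Convert 0x3CA (hexadecimal) → 3×256 + 12×16 + 10 = 970 (decimal)
Convert 970 (decimal) → 970 = 9×100 + 7×10 → 九百七十 (Chinese numeral)
九百七十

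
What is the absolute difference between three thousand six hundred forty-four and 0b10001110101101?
Convert three thousand six hundred forty-four (English words) → 3×1000 + 6×100 + 44 = 3644 (decimal)
Convert 0b10001110101101 (binary) → 8192 + 512 + 256 + 128 + 32 + 8 + 4 + 1 = 9133 (decimal)
Compute |3644 - 9133| = 5489
5489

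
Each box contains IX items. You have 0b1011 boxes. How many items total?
Convert IX (Roman numeral) → 9 (decimal)
Convert 0b1011 (binary) → 8 + 2 + 1 = 11 (decimal)
Compute 9 × 11 = 99
99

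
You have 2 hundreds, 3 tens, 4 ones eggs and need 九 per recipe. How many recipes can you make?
Convert 2 hundreds, 3 tens, 4 ones (place-value notation) → 2×100 + 3×10 + 4 = 234 (decimal)
Convert 九 (Chinese numeral) → 9 (decimal)
Compute 234 ÷ 9 = 26
26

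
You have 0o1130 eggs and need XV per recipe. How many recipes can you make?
Convert 0o1130 (octal) → 1×512 + 1×64 + 3×8 = 600 (decimal)
Convert XV (Roman numeral) → 10 + 5 = 15 (decimal)
Compute 600 ÷ 15 = 40
40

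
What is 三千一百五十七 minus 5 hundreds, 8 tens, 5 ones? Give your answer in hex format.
Convert 三千一百五十七 (Chinese numeral) → 3×1000 + 1×100 + 5×10 + 7 = 3157 (decimal)
Convert 5 hundreds, 8 tens, 5 ones (place-value notation) → 5×100 + 8×10 + 5 = 585 (decimal)
Compute 3157 - 585 = 2572
Convert 2572 (decimal) → 2572 = 10×256 + 12 → 0xA0C (hexadecimal)
0xA0C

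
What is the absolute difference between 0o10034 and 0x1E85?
Convert 0o10034 (octal) → 1×4096 + 3×8 + 4 = 4124 (decimal)
Convert 0x1E85 (hexadecimal) → 1×4096 + 14×256 + 8×16 + 5 = 7813 (decimal)
Compute |4124 - 7813| = 3689
3689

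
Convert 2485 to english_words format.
Convert 2485 (decimal) → 2485 = 2×1000 + 4×100 + 85 → two thousand four hundred eighty-five (English words)
two thousand four hundred eighty-five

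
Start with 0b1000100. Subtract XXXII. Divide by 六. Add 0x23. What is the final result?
Convert 0b1000100 (binary) → 64 + 4 = 68 (decimal)
Start: 68
Convert XXXII (Roman numeral) → 10 + 10 + 10 + 1 + 1 = 32 (decimal)
68 - 32 = 36
Convert 六 (Chinese numeral) → 6 (decimal)
36 ÷ 6 = 6
Convert 0x23 (hexadecimal) → 2×16 + 3 = 35 (decimal)
6 + 35 = 41
41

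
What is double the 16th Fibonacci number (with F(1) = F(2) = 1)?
The 16th Fibonacci number (with F(1) = F(2) = 1) = 987
Compute 987 × 2 = 1974
1974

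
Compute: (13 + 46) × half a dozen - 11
Convert half a dozen (colloquial) → 6 (decimal)
Expression in decimal: (13 + 46) × 6 - 11
Parentheses first: 13 + 46 = 59
Multiply: 59 × 6 = 354
Subtract: 354 - 11 = 343
343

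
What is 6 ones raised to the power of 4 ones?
Convert 6 ones (place-value notation) → 6 (decimal)
Convert 4 ones (place-value notation) → 4 (decimal)
Compute 6 ^ 4 = 1296
1296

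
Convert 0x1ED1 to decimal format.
Convert 0x1ED1 (hexadecimal) → 1×4096 + 14×256 + 13×16 + 1 = 7889 (decimal)
7889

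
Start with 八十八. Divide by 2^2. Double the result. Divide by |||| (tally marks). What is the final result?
Convert 八十八 (Chinese numeral) → 8×10 + 8 = 88 (decimal)
Start: 88
Convert 2^2 (power) → 4 (decimal)
88 ÷ 4 = 22
22 × 2 = 44
Convert |||| (tally marks) → 4 (decimal)
44 ÷ 4 = 11
11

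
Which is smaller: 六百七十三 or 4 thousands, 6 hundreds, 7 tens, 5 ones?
Convert 六百七十三 (Chinese numeral) → 6×100 + 7×10 + 3 = 673 (decimal)
Convert 4 thousands, 6 hundreds, 7 tens, 5 ones (place-value notation) → 4×1000 + 6×100 + 7×10 + 5 = 4675 (decimal)
Compare 673 vs 4675: smaller = 673
673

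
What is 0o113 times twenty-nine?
Convert 0o113 (octal) → 1×64 + 1×8 + 3 = 75 (decimal)
Convert twenty-nine (English words) → 29 (decimal)
Compute 75 × 29 = 2175
2175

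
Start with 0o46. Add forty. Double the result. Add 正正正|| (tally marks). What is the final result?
Convert 0o46 (octal) → 4×8 + 6 = 38 (decimal)
Start: 38
Convert forty (English words) → 40 (decimal)
38 + 40 = 78
78 × 2 = 156
Convert 正正正|| (tally marks) → 5 + 5 + 5 + 2 = 17 (decimal)
156 + 17 = 173
173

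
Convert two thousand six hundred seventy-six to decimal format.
Convert two thousand six hundred seventy-six (English words) → 2×1000 + 6×100 + 76 = 2676 (decimal)
2676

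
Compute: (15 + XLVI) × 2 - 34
Convert XLVI (Roman numeral) → 40 + 5 + 1 = 46 (decimal)
Expression in decimal: (15 + 46) × 2 - 34
Parentheses first: 15 + 46 = 61
Multiply: 61 × 2 = 122
Subtract: 122 - 34 = 88
88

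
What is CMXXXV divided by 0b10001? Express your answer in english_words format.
Convert CMXXXV (Roman numeral) → 900 + 10 + 10 + 10 + 5 = 935 (decimal)
Convert 0b10001 (binary) → 16 + 1 = 17 (decimal)
Compute 935 ÷ 17 = 55
Convert 55 (decimal) → fifty-five (English words)
fifty-five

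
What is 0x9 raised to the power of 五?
Convert 0x9 (hexadecimal) → 9 (decimal)
Convert 五 (Chinese numeral) → 5 (decimal)
Compute 9 ^ 5 = 59049
59049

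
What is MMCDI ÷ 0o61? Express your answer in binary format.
Convert MMCDI (Roman numeral) → 1000 + 1000 + 400 + 1 = 2401 (decimal)
Convert 0o61 (octal) → 6×8 + 1 = 49 (decimal)
Compute 2401 ÷ 49 = 49
Convert 49 (decimal) → 49 = 32 + 16 + 1 → 0b110001 (binary)
0b110001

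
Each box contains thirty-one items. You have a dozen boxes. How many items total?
Convert thirty-one (English words) → 31 (decimal)
Convert a dozen (colloquial) → 12 (decimal)
Compute 31 × 12 = 372
372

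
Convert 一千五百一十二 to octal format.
Convert 一千五百一十二 (Chinese numeral) → 1×1000 + 5×100 + 1×10 + 2 = 1512 (decimal)
Convert 1512 (decimal) → 1512 = 2×512 + 7×64 + 5×8 → 0o2750 (octal)
0o2750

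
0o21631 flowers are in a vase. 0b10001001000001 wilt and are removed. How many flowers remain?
Convert 0o21631 (octal) → 2×4096 + 1×512 + 6×64 + 3×8 + 1 = 9113 (decimal)
Convert 0b10001001000001 (binary) → 8192 + 512 + 64 + 1 = 8769 (decimal)
Compute 9113 - 8769 = 344
344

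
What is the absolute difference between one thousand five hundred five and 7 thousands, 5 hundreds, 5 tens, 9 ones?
Convert one thousand five hundred five (English words) → 1×1000 + 5×100 + 5 = 1505 (decimal)
Convert 7 thousands, 5 hundreds, 5 tens, 9 ones (place-value notation) → 7×1000 + 5×100 + 5×10 + 9 = 7559 (decimal)
Compute |1505 - 7559| = 6054
6054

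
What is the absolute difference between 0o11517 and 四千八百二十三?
Convert 0o11517 (octal) → 1×4096 + 1×512 + 5×64 + 1×8 + 7 = 4943 (decimal)
Convert 四千八百二十三 (Chinese numeral) → 4×1000 + 8×100 + 2×10 + 3 = 4823 (decimal)
Compute |4943 - 4823| = 120
120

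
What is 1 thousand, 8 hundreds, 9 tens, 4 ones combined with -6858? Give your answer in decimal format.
Convert 1 thousand, 8 hundreds, 9 tens, 4 ones (place-value notation) → 1×1000 + 8×100 + 9×10 + 4 = 1894 (decimal)
Compute 1894 + -6858 = -4964
-4964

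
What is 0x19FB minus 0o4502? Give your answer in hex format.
Convert 0x19FB (hexadecimal) → 1×4096 + 9×256 + 15×16 + 11 = 6651 (decimal)
Convert 0o4502 (octal) → 4×512 + 5×64 + 2 = 2370 (decimal)
Compute 6651 - 2370 = 4281
Convert 4281 (decimal) → 4281 = 1×4096 + 11×16 + 9 → 0x10B9 (hexadecimal)
0x10B9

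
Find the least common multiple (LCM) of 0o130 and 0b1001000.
Convert 0o130 (octal) → 1×64 + 3×8 = 88 (decimal)
Convert 0b1001000 (binary) → 64 + 8 = 72 (decimal)
Compute lcm(88, 72) = 792
792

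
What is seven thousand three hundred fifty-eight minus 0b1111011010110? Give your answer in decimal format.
Convert seven thousand three hundred fifty-eight (English words) → 7×1000 + 3×100 + 58 = 7358 (decimal)
Convert 0b1111011010110 (binary) → 4096 + 2048 + 1024 + 512 + 128 + 64 + 16 + 4 + 2 = 7894 (decimal)
Compute 7358 - 7894 = -536
-536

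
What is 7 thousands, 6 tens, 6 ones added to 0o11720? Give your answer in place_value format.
Convert 7 thousands, 6 tens, 6 ones (place-value notation) → 7×1000 + 6×10 + 6 = 7066 (decimal)
Convert 0o11720 (octal) → 1×4096 + 1×512 + 7×64 + 2×8 = 5072 (decimal)
Compute 7066 + 5072 = 12138
Convert 12138 (decimal) → 12138 = 12×1000 + 1×100 + 3×10 + 8 → 12 thousands, 1 hundred, 3 tens, 8 ones (place-value notation)
12 thousands, 1 hundred, 3 tens, 8 ones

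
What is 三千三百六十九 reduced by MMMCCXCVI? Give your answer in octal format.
Convert 三千三百六十九 (Chinese numeral) → 3×1000 + 3×100 + 6×10 + 9 = 3369 (decimal)
Convert MMMCCXCVI (Roman numeral) → 1000 + 1000 + 1000 + 100 + 100 + 90 + 5 + 1 = 3296 (decimal)
Compute 3369 - 3296 = 73
Convert 73 (decimal) → 73 = 1×64 + 1×8 + 1 → 0o111 (octal)
0o111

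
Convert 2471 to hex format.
Convert 2471 (decimal) → 2471 = 9×256 + 10×16 + 7 → 0x9A7 (hexadecimal)
0x9A7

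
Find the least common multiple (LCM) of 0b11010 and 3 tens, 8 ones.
Convert 0b11010 (binary) → 16 + 8 + 2 = 26 (decimal)
Convert 3 tens, 8 ones (place-value notation) → 3×10 + 8 = 38 (decimal)
Compute lcm(26, 38) = 494
494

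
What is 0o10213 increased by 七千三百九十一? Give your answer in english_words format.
Convert 0o10213 (octal) → 1×4096 + 2×64 + 1×8 + 3 = 4235 (decimal)
Convert 七千三百九十一 (Chinese numeral) → 7×1000 + 3×100 + 9×10 + 1 = 7391 (decimal)
Compute 4235 + 7391 = 11626
Convert 11626 (decimal) → 11626 = 11×1000 + 6×100 + 26 → eleven thousand six hundred twenty-six (English words)
eleven thousand six hundred twenty-six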